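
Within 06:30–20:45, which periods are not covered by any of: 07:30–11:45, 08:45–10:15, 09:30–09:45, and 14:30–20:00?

06:30–07:30, 11:45–14:30, 20:00–20:45

After merging, the occupied span is 07:30–11:45, 14:30–20:00.
Uncovered inside 06:30–20:45: 06:30–07:30, 11:45–14:30, 20:00–20:45.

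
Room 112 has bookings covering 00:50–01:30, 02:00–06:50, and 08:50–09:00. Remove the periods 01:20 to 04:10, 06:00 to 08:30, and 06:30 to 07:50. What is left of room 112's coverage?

Merge the second list: 01:20-04:10, 06:00-08:30.
00:50-01:30 minus B → 00:50-01:20.
02:00-06:50 minus B → 04:10-06:00.
08:50-09:00: no B overlap → unchanged.

00:50-01:20, 04:10-06:00, 08:50-09:00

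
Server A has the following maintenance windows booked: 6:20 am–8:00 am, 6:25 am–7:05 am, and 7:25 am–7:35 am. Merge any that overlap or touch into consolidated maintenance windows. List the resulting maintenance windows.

6:25 am-7:05 am overlaps/touches 6:20 am-8:00 am → extend to 6:20 am-8:00 am.
7:25 am-7:35 am overlaps/touches 6:20 am-8:00 am → extend to 6:20 am-8:00 am.

6:20 am-8:00 am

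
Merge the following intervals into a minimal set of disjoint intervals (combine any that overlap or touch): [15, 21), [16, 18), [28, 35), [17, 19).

Sort by start: [15, 21), [16, 18), [17, 19), [28, 35).
[16, 18) overlaps/touches [15, 21) → extend to [15, 21).
[17, 19) overlaps/touches [15, 21) → extend to [15, 21).
[28, 35) is disjoint → start new block.

[15, 21) ∪ [28, 35)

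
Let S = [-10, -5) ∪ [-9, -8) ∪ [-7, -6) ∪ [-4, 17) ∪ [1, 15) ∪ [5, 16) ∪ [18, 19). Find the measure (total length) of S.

27

Merged: [-10, -5), [-4, 17), [18, 19).
Lengths: 5 + 21 + 1 = 27.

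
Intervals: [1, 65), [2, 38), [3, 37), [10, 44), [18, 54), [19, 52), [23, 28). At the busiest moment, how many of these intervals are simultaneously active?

Sweep endpoints in order; track running count of active intervals.
Peak of 7 reached at 23.

7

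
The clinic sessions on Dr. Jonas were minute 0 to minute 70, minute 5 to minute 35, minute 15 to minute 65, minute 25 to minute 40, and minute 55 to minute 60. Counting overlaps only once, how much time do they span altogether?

70 minutes

Merged: minute 0 to minute 70.
Length: 70 minutes.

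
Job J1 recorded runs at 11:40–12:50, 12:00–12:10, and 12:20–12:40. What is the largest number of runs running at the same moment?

2

At 12:00, 2 of the intervals are simultaneously active.
No point has more.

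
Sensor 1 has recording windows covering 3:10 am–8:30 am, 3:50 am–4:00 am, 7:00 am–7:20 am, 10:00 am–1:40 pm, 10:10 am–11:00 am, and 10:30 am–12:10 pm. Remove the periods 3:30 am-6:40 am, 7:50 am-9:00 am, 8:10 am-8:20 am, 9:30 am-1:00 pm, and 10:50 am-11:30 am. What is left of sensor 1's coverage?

A, merged: 3:10 am-8:30 am, 10:00 am-1:40 pm.
B, merged: 3:30 am-6:40 am, 7:50 am-9:00 am, 9:30 am-1:00 pm.
3:10 am-8:30 am with B removed leaves 3:10 am-3:30 am, 6:40 am-7:50 am.
10:00 am-1:40 pm with B removed leaves 1:00 pm-1:40 pm.

3:10 am-3:30 am, 6:40 am-7:50 am, 1:00 pm-1:40 pm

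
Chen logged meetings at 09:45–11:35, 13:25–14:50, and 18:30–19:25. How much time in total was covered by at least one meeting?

4 h 10 min

Merged: 09:45–11:35, 13:25–14:50, 18:30–19:25.
Lengths: 1 h 50 min + 1 h 25 min + 55 min = 4 h 10 min.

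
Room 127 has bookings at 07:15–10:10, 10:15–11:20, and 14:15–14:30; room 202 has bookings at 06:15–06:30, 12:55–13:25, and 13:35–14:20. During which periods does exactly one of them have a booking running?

06:15–06:30, 07:15–10:10, 10:15–11:20, 12:55–13:25, 13:35–14:15, 14:20–14:30

A but not B: 07:15–10:10, 10:15–11:20, 14:20–14:30.
B but not A: 06:15–06:30, 12:55–13:25, 13:35–14:15.
Combining gives A △ B.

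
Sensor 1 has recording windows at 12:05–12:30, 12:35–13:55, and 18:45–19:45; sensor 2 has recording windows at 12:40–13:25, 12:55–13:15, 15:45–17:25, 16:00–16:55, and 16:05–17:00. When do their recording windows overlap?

12:40-13:25

B, merged: 12:40-13:25, 15:45-17:25.
12:05-12:30: no overlap with the second set.
12:35-13:55 meets the second set on 12:40-13:25.
18:45-19:45: no overlap with the second set.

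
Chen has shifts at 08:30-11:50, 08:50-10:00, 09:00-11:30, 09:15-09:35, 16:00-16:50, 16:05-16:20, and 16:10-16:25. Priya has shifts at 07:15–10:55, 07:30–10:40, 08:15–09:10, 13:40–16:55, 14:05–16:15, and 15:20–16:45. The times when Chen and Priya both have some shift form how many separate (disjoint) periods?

A, merged: 08:30–11:50, 16:00–16:50.
B, merged: 07:15–10:55, 13:40–16:55.
A ∩ B = 08:30–10:55, 16:00–16:50.
That is 2 disjoint pieces.

2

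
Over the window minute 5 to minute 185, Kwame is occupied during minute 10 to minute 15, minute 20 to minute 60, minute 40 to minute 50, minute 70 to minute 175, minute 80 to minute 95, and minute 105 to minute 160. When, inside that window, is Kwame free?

minute 5 to minute 10, minute 15 to minute 20, minute 60 to minute 70, minute 175 to minute 185

Covered (merged): minute 10 to minute 15, minute 20 to minute 60, minute 70 to minute 175.
Complement within minute 5 to minute 185: minute 5 to minute 10, minute 15 to minute 20, minute 60 to minute 70, minute 175 to minute 185.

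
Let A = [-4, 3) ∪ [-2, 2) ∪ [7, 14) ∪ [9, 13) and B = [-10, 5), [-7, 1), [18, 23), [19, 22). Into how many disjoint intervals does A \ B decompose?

1

First set merges to [-4, 3), [7, 14).
Second set merges to [-10, 5), [18, 23).
A \ B = [7, 14).
That is 1 disjoint piece.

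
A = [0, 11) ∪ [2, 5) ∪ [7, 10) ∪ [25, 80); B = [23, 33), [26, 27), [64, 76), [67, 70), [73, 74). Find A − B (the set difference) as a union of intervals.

[0, 11) ∪ [33, 64) ∪ [76, 80)

Merge the first list: [0, 11), [25, 80).
Merge the second list: [23, 33), [64, 76).
[0, 11): nothing removed.
[25, 80) \ B = [33, 64), [76, 80).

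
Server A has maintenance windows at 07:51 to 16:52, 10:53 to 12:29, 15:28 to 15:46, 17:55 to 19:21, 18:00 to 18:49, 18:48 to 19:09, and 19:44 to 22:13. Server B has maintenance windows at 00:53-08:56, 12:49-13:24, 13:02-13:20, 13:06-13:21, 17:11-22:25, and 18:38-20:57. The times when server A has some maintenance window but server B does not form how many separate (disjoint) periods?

2

First set merges to 07:51-16:52, 17:55-19:21, 19:44-22:13.
Second set merges to 00:53-08:56, 12:49-13:24, 17:11-22:25.
A \ B = 08:56-12:49, 13:24-16:52.
That is 2 disjoint pieces.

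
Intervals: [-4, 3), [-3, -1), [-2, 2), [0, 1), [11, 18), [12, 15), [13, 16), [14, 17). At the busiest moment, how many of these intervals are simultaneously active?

Sweep endpoints in order; track running count of active intervals.
Peak of 4 reached at 14.

4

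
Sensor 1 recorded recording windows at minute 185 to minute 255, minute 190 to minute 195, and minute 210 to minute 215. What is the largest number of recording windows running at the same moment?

2

Sweep endpoints in order; track running count of active intervals.
Peak of 2 reached at minute 190.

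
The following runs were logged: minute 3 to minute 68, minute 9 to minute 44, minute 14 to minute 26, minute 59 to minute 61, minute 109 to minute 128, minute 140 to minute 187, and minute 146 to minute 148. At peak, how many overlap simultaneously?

Walk the sorted start/end points keeping a running depth.
The depth first hits 3 at minute 14.

3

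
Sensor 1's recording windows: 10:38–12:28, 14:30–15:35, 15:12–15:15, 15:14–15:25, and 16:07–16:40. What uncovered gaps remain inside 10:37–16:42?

10:37-10:38, 12:28-14:30, 15:35-16:07, 16:40-16:42

The merged coverage is 10:38-12:28, 14:30-15:35, 16:07-16:40.
Complement within 10:37-16:42: 10:37-10:38, 12:28-14:30, 15:35-16:07, 16:40-16:42.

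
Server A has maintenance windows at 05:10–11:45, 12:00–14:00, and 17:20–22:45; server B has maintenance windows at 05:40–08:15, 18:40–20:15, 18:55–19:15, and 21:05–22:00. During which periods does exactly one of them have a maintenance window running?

Merge the second list: 05:40-08:15, 18:40-20:15, 21:05-22:00.
A but not B: 05:10-05:40, 08:15-11:45, 12:00-14:00, 17:20-18:40, 20:15-21:05, 22:00-22:45.
B but not A: none.
Combining gives A △ B.

05:10-05:40, 08:15-11:45, 12:00-14:00, 17:20-18:40, 20:15-21:05, 22:00-22:45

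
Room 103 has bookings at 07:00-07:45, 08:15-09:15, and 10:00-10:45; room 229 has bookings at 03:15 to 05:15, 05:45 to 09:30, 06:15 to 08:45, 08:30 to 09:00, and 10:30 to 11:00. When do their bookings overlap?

Merge the second list: 03:15–05:15, 05:45–09:30, 10:30–11:00.
07:00–07:45 ∩ B → 07:00–07:45.
08:15–09:15 ∩ B → 08:15–09:15.
10:00–10:45 ∩ B → 10:30–10:45.

07:00–07:45, 08:15–09:15, 10:30–10:45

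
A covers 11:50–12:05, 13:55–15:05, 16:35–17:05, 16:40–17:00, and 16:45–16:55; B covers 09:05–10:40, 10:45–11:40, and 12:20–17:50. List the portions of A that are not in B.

11:50–12:05

Merge the first list: 11:50–12:05, 13:55–15:05, 16:35–17:05.
11:50–12:05: no B overlap → unchanged.
13:55–15:05: fully covered by B → removed.
16:35–17:05: fully covered by B → removed.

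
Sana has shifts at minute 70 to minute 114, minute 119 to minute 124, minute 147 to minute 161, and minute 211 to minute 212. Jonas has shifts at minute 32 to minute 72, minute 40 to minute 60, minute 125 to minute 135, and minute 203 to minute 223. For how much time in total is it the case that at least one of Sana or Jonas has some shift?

Merge the second list: minute 32 to minute 72, minute 125 to minute 135, minute 203 to minute 223.
A ∪ B = minute 32 to minute 114, minute 119 to minute 124, minute 125 to minute 135, minute 147 to minute 161, minute 203 to minute 223.
Total: 82 minutes + 5 minutes + 10 minutes + 14 minutes + 20 minutes = 131 minutes.

131 minutes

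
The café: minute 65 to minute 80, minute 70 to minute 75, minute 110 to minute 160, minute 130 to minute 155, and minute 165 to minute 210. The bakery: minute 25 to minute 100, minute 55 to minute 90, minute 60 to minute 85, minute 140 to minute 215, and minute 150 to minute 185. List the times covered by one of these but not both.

minute 25 to minute 65, minute 80 to minute 100, minute 110 to minute 140, minute 160 to minute 165, minute 210 to minute 215

A, merged: minute 65 to minute 80, minute 110 to minute 160, minute 165 to minute 210.
B, merged: minute 25 to minute 100, minute 140 to minute 215.
A \ B = minute 110 to minute 140.
B \ A = minute 25 to minute 65, minute 80 to minute 100, minute 160 to minute 165, minute 210 to minute 215.
Union of the two gives the symmetric difference.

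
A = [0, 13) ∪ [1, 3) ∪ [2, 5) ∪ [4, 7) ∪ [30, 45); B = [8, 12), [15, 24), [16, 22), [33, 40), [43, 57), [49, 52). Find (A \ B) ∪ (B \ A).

Merge the first list: [0, 13), [30, 45).
Merge the second list: [8, 12), [15, 24), [33, 40), [43, 57).
Only in the first: [0, 8), [12, 13), [30, 33), [40, 43).
Only in the second: [15, 24), [45, 57).
Together these are the periods covered by exactly one.

[0, 8) ∪ [12, 13) ∪ [15, 24) ∪ [30, 33) ∪ [40, 43) ∪ [45, 57)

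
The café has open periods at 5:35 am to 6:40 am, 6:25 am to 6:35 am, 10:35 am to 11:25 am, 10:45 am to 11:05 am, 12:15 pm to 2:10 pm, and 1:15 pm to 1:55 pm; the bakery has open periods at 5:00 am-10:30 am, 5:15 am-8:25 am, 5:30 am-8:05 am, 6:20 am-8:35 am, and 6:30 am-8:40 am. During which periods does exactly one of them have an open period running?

5:00 am–5:35 am, 6:40 am–10:30 am, 10:35 am–11:25 am, 12:15 pm–2:10 pm

Merge the first list: 5:35 am–6:40 am, 10:35 am–11:25 am, 12:15 pm–2:10 pm.
Merge the second list: 5:00 am–10:30 am.
Only in the first: 10:35 am–11:25 am, 12:15 pm–2:10 pm.
Only in the second: 5:00 am–5:35 am, 6:40 am–10:30 am.
Together these are the periods covered by exactly one.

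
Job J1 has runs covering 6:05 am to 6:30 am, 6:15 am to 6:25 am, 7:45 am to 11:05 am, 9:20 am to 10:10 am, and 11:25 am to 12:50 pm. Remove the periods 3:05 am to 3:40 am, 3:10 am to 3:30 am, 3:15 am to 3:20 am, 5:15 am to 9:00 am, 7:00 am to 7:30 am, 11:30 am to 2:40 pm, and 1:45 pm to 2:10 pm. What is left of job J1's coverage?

Merge the first list: 6:05 am-6:30 am, 7:45 am-11:05 am, 11:25 am-12:50 pm.
Merge the second list: 3:05 am-3:40 am, 5:15 am-9:00 am, 11:30 am-2:40 pm.
6:05 am-6:30 am: fully covered by B → removed.
7:45 am-11:05 am minus B → 9:00 am-11:05 am.
11:25 am-12:50 pm minus B → 11:25 am-11:30 am.

9:00 am-11:05 am, 11:25 am-11:30 am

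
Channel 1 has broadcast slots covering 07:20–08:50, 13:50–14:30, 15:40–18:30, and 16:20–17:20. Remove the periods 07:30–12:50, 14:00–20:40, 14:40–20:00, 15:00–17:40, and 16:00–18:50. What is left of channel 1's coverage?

07:20–07:30, 13:50–14:00

Merge the first list: 07:20–08:50, 13:50–14:30, 15:40–18:30.
Merge the second list: 07:30–12:50, 14:00–20:40.
07:20–08:50 with B removed leaves 07:20–07:30.
13:50–14:30 with B removed leaves 13:50–14:00.
15:40–18:30 lies entirely inside B → drops out.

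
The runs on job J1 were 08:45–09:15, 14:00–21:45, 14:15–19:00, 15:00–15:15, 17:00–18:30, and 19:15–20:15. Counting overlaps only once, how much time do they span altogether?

8 h 15 min

Merged: 08:45-09:15, 14:00-21:45.
Lengths: 30 min + 7 h 45 min = 8 h 15 min.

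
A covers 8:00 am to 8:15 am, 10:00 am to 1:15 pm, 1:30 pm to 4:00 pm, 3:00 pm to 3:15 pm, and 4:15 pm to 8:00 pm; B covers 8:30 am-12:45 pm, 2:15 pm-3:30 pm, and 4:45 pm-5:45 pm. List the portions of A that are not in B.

8:00 am–8:15 am, 12:45 pm–1:15 pm, 1:30 pm–2:15 pm, 3:30 pm–4:00 pm, 4:15 pm–4:45 pm, 5:45 pm–8:00 pm

First set merges to 8:00 am–8:15 am, 10:00 am–1:15 pm, 1:30 pm–4:00 pm, 4:15 pm–8:00 pm.
8:00 am–8:15 am: nothing removed.
10:00 am–1:15 pm \ B = 12:45 pm–1:15 pm.
1:30 pm–4:00 pm \ B = 1:30 pm–2:15 pm, 3:30 pm–4:00 pm.
4:15 pm–8:00 pm \ B = 4:15 pm–4:45 pm, 5:45 pm–8:00 pm.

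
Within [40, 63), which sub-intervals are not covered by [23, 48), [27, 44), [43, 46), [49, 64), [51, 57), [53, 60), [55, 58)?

After merging, the occupied span is [23, 48), [49, 64).
Uncovered inside [40, 63): [48, 49).

[48, 49)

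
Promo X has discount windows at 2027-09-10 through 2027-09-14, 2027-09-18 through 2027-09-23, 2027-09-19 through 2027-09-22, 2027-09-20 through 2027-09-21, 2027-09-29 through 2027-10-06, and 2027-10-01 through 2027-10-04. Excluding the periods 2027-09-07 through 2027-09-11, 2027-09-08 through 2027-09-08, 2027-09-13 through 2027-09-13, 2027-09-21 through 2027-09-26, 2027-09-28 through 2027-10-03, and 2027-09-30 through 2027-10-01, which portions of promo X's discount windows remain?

A, merged: 2027-09-10 through 2027-09-14, 2027-09-18 through 2027-09-23, 2027-09-29 through 2027-10-06.
B, merged: 2027-09-07 through 2027-09-11, 2027-09-13 through 2027-09-13, 2027-09-21 through 2027-09-26, 2027-09-28 through 2027-10-03.
2027-09-10 through 2027-09-14 minus B → 2027-09-12 through 2027-09-12, 2027-09-14 through 2027-09-14.
2027-09-18 through 2027-09-23 minus B → 2027-09-18 through 2027-09-20.
2027-09-29 through 2027-10-06 minus B → 2027-10-04 through 2027-10-06.

2027-09-12 through 2027-09-12, 2027-09-14 through 2027-09-14, 2027-09-18 through 2027-09-20, 2027-10-04 through 2027-10-06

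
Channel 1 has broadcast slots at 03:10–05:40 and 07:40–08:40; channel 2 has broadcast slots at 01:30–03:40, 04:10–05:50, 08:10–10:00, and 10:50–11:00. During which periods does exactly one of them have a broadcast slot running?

A but not B: 03:40–04:10, 07:40–08:10.
B but not A: 01:30–03:10, 05:40–05:50, 08:40–10:00, 10:50–11:00.
Combining gives A △ B.

01:30–03:10, 03:40–04:10, 05:40–05:50, 07:40–08:10, 08:40–10:00, 10:50–11:00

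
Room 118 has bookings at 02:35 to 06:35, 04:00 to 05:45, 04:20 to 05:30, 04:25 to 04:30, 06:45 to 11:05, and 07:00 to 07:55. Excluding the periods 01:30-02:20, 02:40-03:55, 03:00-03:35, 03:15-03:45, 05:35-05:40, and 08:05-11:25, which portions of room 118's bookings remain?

02:35-02:40, 03:55-05:35, 05:40-06:35, 06:45-08:05

A, merged: 02:35-06:35, 06:45-11:05.
B, merged: 01:30-02:20, 02:40-03:55, 05:35-05:40, 08:05-11:25.
02:35-06:35 minus B → 02:35-02:40, 03:55-05:35, 05:40-06:35.
06:45-11:05 minus B → 06:45-08:05.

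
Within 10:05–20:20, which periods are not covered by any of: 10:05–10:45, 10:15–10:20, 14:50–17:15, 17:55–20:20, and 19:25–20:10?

10:45-14:50, 17:15-17:55

After merging, the occupied span is 10:05-10:45, 14:50-17:15, 17:55-20:20.
Uncovered inside 10:05-20:20: 10:45-14:50, 17:15-17:55.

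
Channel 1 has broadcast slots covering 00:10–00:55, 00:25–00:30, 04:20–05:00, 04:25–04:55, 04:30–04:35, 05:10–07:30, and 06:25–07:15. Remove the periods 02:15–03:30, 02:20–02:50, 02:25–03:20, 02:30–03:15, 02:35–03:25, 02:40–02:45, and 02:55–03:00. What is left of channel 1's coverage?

Merge the first list: 00:10-00:55, 04:20-05:00, 05:10-07:30.
Merge the second list: 02:15-03:30.
00:10-00:55: nothing removed.
04:20-05:00: nothing removed.
05:10-07:30: nothing removed.

00:10-00:55, 04:20-05:00, 05:10-07:30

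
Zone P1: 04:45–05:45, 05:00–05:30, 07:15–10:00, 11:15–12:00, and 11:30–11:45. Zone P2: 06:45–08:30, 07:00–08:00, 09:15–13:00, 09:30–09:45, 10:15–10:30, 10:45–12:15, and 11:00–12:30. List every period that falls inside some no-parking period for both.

07:15–08:30, 09:15–10:00, 11:15–12:00

First set merges to 04:45–05:45, 07:15–10:00, 11:15–12:00.
Second set merges to 06:45–08:30, 09:15–13:00.
04:45–05:45 meets no B interval.
07:15–10:00 ∩ B → 07:15–08:30, 09:15–10:00.
11:15–12:00 ∩ B → 11:15–12:00.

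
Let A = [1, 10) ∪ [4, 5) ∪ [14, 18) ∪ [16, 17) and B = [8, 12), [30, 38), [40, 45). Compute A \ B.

[1, 8) ∪ [14, 18)

First set merges to [1, 10), [14, 18).
[1, 10) minus B → [1, 8).
[14, 18): no B overlap → unchanged.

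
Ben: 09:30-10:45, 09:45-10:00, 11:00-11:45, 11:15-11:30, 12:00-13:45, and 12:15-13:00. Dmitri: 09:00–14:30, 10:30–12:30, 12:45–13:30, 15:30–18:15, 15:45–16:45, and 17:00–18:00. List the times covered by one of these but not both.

A, merged: 09:30-10:45, 11:00-11:45, 12:00-13:45.
B, merged: 09:00-14:30, 15:30-18:15.
A \ B = none.
B \ A = 09:00-09:30, 10:45-11:00, 11:45-12:00, 13:45-14:30, 15:30-18:15.
Union of the two gives the symmetric difference.

09:00-09:30, 10:45-11:00, 11:45-12:00, 13:45-14:30, 15:30-18:15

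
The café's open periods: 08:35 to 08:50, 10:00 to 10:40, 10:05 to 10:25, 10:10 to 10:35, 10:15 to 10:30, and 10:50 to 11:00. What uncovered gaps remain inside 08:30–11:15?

08:30-08:35, 08:50-10:00, 10:40-10:50, 11:00-11:15

Covered (merged): 08:35-08:50, 10:00-10:40, 10:50-11:00.
Gaps within 08:30-11:15: 08:30-08:35, 08:50-10:00, 10:40-10:50, 11:00-11:15.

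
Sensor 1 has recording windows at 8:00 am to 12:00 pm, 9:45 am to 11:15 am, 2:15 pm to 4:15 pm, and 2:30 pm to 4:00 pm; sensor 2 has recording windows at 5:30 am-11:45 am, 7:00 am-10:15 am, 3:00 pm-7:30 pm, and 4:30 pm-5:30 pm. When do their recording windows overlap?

First set merges to 8:00 am–12:00 pm, 2:15 pm–4:15 pm.
Second set merges to 5:30 am–11:45 am, 3:00 pm–7:30 pm.
8:00 am–12:00 pm ∩ B → 8:00 am–11:45 am.
2:15 pm–4:15 pm ∩ B → 3:00 pm–4:15 pm.

8:00 am–11:45 am, 3:00 pm–4:15 pm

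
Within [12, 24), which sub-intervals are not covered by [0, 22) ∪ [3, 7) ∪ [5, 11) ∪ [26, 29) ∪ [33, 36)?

[22, 24)

Covered (merged): [0, 22), [26, 29), [33, 36).
Gaps within [12, 24): [22, 24).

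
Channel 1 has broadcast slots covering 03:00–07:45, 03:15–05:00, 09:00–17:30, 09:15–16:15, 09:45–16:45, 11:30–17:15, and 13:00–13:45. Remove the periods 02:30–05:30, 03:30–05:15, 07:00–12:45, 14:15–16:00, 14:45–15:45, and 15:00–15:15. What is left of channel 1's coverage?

05:30–07:00, 12:45–14:15, 16:00–17:30

Merge the first list: 03:00–07:45, 09:00–17:30.
Merge the second list: 02:30–05:30, 07:00–12:45, 14:15–16:00.
03:00–07:45 with B removed leaves 05:30–07:00.
09:00–17:30 with B removed leaves 12:45–14:15, 16:00–17:30.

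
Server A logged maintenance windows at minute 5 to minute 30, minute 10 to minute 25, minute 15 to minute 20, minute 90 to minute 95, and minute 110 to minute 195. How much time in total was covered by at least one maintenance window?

Merged: minute 5 to minute 30, minute 90 to minute 95, minute 110 to minute 195.
Lengths: 25 minutes + 5 minutes + 85 minutes = 115 minutes.

115 minutes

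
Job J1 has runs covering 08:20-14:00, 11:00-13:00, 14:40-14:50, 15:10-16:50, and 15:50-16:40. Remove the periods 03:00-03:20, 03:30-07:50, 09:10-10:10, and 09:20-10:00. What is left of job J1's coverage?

08:20-09:10, 10:10-14:00, 14:40-14:50, 15:10-16:50

First set merges to 08:20-14:00, 14:40-14:50, 15:10-16:50.
Second set merges to 03:00-03:20, 03:30-07:50, 09:10-10:10.
08:20-14:00 \ B = 08:20-09:10, 10:10-14:00.
14:40-14:50: nothing removed.
15:10-16:50: nothing removed.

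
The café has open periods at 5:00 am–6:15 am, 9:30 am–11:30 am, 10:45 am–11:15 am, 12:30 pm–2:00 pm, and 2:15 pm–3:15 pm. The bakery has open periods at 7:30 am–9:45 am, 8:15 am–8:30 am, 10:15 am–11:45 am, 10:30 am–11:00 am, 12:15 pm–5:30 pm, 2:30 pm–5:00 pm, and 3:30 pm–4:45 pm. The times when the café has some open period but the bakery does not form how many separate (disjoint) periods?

2

Merge the first list: 5:00 am–6:15 am, 9:30 am–11:30 am, 12:30 pm–2:00 pm, 2:15 pm–3:15 pm.
Merge the second list: 7:30 am–9:45 am, 10:15 am–11:45 am, 12:15 pm–5:30 pm.
A \ B = 5:00 am–6:15 am, 9:45 am–10:15 am.
That is 2 disjoint pieces.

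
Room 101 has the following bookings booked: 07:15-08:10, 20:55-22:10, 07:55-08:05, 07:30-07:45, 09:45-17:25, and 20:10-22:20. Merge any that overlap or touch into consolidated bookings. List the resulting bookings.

07:15–08:10, 09:45–17:25, 20:10–22:20

Sort by start: 07:15–08:10, 07:30–07:45, 07:55–08:05, 09:45–17:25, 20:10–22:20, 20:55–22:10.
07:30–07:45 overlaps/touches 07:15–08:10 → extend to 07:15–08:10.
07:55–08:05 overlaps/touches 07:15–08:10 → extend to 07:15–08:10.
09:45–17:25 is disjoint → start new block.
20:10–22:20 is disjoint → start new block.
20:55–22:10 overlaps/touches 20:10–22:20 → extend to 20:10–22:20.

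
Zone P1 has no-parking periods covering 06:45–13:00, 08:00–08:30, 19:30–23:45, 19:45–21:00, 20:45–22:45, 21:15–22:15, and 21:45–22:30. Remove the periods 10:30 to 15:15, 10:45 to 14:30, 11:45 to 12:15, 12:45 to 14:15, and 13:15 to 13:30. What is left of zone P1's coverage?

Merge the first list: 06:45-13:00, 19:30-23:45.
Merge the second list: 10:30-15:15.
06:45-13:00 minus B → 06:45-10:30.
19:30-23:45: no B overlap → unchanged.

06:45-10:30, 19:30-23:45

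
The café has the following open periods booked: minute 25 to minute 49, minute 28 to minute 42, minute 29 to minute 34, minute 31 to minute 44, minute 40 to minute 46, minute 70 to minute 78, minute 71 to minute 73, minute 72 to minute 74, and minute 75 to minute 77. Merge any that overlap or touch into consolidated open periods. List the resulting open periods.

minute 28 to minute 42 overlaps/touches minute 25 to minute 49 → extend to minute 25 to minute 49.
minute 29 to minute 34 overlaps/touches minute 25 to minute 49 → extend to minute 25 to minute 49.
minute 31 to minute 44 overlaps/touches minute 25 to minute 49 → extend to minute 25 to minute 49.
minute 40 to minute 46 overlaps/touches minute 25 to minute 49 → extend to minute 25 to minute 49.
minute 70 to minute 78 is disjoint → start new block.
minute 71 to minute 73 overlaps/touches minute 70 to minute 78 → extend to minute 70 to minute 78.
minute 72 to minute 74 overlaps/touches minute 70 to minute 78 → extend to minute 70 to minute 78.
minute 75 to minute 77 overlaps/touches minute 70 to minute 78 → extend to minute 70 to minute 78.

minute 25 to minute 49, minute 70 to minute 78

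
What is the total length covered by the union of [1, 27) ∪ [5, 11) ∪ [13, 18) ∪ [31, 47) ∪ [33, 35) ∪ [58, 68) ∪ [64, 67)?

Merged: [1, 27), [31, 47), [58, 68).
Lengths: 26 + 16 + 10 = 52.

52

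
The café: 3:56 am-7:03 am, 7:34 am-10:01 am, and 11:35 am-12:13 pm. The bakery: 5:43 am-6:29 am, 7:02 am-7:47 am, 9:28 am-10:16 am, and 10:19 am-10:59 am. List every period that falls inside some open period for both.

3:56 am–7:03 am meets the second set on 5:43 am–6:29 am, 7:02 am–7:03 am.
7:34 am–10:01 am meets the second set on 7:34 am–7:47 am, 9:28 am–10:01 am.
11:35 am–12:13 pm: no overlap with the second set.

5:43 am–6:29 am, 7:02 am–7:03 am, 7:34 am–7:47 am, 9:28 am–10:01 am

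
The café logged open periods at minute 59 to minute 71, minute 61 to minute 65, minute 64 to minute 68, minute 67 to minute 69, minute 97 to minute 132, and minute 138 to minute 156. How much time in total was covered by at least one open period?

Merged: minute 59 to minute 71, minute 97 to minute 132, minute 138 to minute 156.
Lengths: 12 minutes + 35 minutes + 18 minutes = 65 minutes.

65 minutes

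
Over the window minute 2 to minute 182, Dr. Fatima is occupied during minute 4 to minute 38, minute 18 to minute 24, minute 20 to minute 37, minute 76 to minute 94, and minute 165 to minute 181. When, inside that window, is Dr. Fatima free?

minute 2 to minute 4, minute 38 to minute 76, minute 94 to minute 165, minute 181 to minute 182

After merging, the occupied span is minute 4 to minute 38, minute 76 to minute 94, minute 165 to minute 181.
Gaps within minute 2 to minute 182: minute 2 to minute 4, minute 38 to minute 76, minute 94 to minute 165, minute 181 to minute 182.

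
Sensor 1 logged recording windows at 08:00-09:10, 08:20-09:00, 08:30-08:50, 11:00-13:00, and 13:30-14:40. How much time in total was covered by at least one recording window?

4 h 20 min

Merged: 08:00–09:10, 11:00–13:00, 13:30–14:40.
Lengths: 1 h 10 min + 2 h + 1 h 10 min = 4 h 20 min.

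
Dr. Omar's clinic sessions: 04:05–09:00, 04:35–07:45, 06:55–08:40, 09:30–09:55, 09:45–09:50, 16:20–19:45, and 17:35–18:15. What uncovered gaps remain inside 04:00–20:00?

The merged coverage is 04:05–09:00, 09:30–09:55, 16:20–19:45.
Gaps within 04:00–20:00: 04:00–04:05, 09:00–09:30, 09:55–16:20, 19:45–20:00.

04:00–04:05, 09:00–09:30, 09:55–16:20, 19:45–20:00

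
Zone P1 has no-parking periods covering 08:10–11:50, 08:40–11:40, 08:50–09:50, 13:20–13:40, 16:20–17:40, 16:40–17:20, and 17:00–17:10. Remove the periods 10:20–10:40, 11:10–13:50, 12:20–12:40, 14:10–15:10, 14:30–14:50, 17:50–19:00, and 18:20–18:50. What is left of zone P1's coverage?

08:10–10:20, 10:40–11:10, 16:20–17:40

A, merged: 08:10–11:50, 13:20–13:40, 16:20–17:40.
B, merged: 10:20–10:40, 11:10–13:50, 14:10–15:10, 17:50–19:00.
08:10–11:50 minus B → 08:10–10:20, 10:40–11:10.
13:20–13:40: fully covered by B → removed.
16:20–17:40: no B overlap → unchanged.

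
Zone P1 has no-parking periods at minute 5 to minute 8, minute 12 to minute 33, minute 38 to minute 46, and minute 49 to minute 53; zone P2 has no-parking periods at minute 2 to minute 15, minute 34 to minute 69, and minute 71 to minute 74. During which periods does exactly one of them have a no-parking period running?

A \ B = minute 15 to minute 33.
B \ A = minute 2 to minute 5, minute 8 to minute 12, minute 34 to minute 38, minute 46 to minute 49, minute 53 to minute 69, minute 71 to minute 74.
Union of the two gives the symmetric difference.

minute 2 to minute 5, minute 8 to minute 12, minute 15 to minute 33, minute 34 to minute 38, minute 46 to minute 49, minute 53 to minute 69, minute 71 to minute 74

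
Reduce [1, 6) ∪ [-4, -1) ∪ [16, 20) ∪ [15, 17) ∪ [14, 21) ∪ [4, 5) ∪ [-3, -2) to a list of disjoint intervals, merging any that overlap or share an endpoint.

[-4, -1) ∪ [1, 6) ∪ [14, 21)

Sort by start: [-4, -1), [-3, -2), [1, 6), [4, 5), [14, 21), [15, 17), [16, 20).
[-3, -2) overlaps/touches [-4, -1) → extend to [-4, -1).
[1, 6) is disjoint → start new block.
[4, 5) overlaps/touches [1, 6) → extend to [1, 6).
[14, 21) is disjoint → start new block.
[15, 17) overlaps/touches [14, 21) → extend to [14, 21).
[16, 20) overlaps/touches [14, 21) → extend to [14, 21).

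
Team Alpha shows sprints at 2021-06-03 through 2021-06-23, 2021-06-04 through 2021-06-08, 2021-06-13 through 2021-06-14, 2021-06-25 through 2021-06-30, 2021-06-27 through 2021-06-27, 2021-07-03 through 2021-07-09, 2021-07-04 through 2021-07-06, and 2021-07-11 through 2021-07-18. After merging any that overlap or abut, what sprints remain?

2021-06-04 through 2021-06-08 overlaps/touches 2021-06-03 through 2021-06-23 → extend to 2021-06-03 through 2021-06-23.
2021-06-13 through 2021-06-14 overlaps/touches 2021-06-03 through 2021-06-23 → extend to 2021-06-03 through 2021-06-23.
2021-06-25 through 2021-06-30 is disjoint → start new block.
2021-06-27 through 2021-06-27 overlaps/touches 2021-06-25 through 2021-06-30 → extend to 2021-06-25 through 2021-06-30.
2021-07-03 through 2021-07-09 is disjoint → start new block.
2021-07-04 through 2021-07-06 overlaps/touches 2021-07-03 through 2021-07-09 → extend to 2021-07-03 through 2021-07-09.
2021-07-11 through 2021-07-18 is disjoint → start new block.

2021-06-03 through 2021-06-23, 2021-06-25 through 2021-06-30, 2021-07-03 through 2021-07-09, 2021-07-11 through 2021-07-18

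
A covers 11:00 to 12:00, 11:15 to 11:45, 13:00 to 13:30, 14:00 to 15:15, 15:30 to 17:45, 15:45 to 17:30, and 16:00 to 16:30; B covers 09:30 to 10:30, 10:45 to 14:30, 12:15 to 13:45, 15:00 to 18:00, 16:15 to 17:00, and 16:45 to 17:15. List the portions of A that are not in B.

A, merged: 11:00–12:00, 13:00–13:30, 14:00–15:15, 15:30–17:45.
B, merged: 09:30–10:30, 10:45–14:30, 15:00–18:00.
11:00–12:00: fully covered by B → removed.
13:00–13:30: fully covered by B → removed.
14:00–15:15 minus B → 14:30–15:00.
15:30–17:45: fully covered by B → removed.

14:30–15:00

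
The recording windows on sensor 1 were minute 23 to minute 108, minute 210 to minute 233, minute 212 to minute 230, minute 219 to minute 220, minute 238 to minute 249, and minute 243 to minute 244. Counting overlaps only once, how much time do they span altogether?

119 minutes

Merged: minute 23 to minute 108, minute 210 to minute 233, minute 238 to minute 249.
Lengths: 85 minutes + 23 minutes + 11 minutes = 119 minutes.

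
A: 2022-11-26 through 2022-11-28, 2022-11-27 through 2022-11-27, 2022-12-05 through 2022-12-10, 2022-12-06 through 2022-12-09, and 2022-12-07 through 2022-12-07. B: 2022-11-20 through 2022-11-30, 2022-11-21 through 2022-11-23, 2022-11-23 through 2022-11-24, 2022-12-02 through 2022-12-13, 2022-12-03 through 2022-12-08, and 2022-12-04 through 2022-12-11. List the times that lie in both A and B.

2022-11-26 through 2022-11-28, 2022-12-05 through 2022-12-10

First set merges to 2022-11-26 through 2022-11-28, 2022-12-05 through 2022-12-10.
Second set merges to 2022-11-20 through 2022-11-30, 2022-12-02 through 2022-12-13.
2022-11-26 through 2022-11-28 ∩ B → 2022-11-26 through 2022-11-28.
2022-12-05 through 2022-12-10 ∩ B → 2022-12-05 through 2022-12-10.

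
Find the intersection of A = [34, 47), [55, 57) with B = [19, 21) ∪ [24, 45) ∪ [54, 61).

[34, 47) overlaps B on [34, 45).
[55, 57) overlaps B on [55, 57).

[34, 45) ∪ [55, 57)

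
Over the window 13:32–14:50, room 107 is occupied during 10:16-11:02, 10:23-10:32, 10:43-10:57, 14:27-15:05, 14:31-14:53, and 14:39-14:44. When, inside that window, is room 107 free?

After merging, the occupied span is 10:16-11:02, 14:27-15:05.
Gaps within 13:32-14:50: 13:32-14:27.

13:32-14:27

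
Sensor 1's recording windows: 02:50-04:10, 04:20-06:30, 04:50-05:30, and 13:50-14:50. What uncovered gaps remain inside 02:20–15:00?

02:20–02:50, 04:10–04:20, 06:30–13:50, 14:50–15:00

The merged coverage is 02:50–04:10, 04:20–06:30, 13:50–14:50.
Complement within 02:20–15:00: 02:20–02:50, 04:10–04:20, 06:30–13:50, 14:50–15:00.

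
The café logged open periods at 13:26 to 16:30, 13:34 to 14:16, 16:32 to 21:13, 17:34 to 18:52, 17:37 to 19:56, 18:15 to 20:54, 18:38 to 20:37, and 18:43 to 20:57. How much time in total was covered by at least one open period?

Merged: 13:26-16:30, 16:32-21:13.
Lengths: 3 h 4 min + 4 h 41 min = 7 h 45 min.

7 h 45 min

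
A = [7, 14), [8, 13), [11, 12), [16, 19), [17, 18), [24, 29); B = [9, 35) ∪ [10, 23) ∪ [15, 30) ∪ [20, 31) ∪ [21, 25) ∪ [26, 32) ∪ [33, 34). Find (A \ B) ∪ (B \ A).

A, merged: [7, 14), [16, 19), [24, 29).
B, merged: [9, 35).
A \ B = [7, 9).
B \ A = [14, 16), [19, 24), [29, 35).
Union of the two gives the symmetric difference.

[7, 9) ∪ [14, 16) ∪ [19, 24) ∪ [29, 35)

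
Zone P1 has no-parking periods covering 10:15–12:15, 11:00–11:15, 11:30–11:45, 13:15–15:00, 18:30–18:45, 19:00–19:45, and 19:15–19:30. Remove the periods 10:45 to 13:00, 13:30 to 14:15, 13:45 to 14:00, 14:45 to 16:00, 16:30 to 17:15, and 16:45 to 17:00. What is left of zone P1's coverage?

Merge the first list: 10:15-12:15, 13:15-15:00, 18:30-18:45, 19:00-19:45.
Merge the second list: 10:45-13:00, 13:30-14:15, 14:45-16:00, 16:30-17:15.
10:15-12:15 with B removed leaves 10:15-10:45.
13:15-15:00 with B removed leaves 13:15-13:30, 14:15-14:45.
18:30-18:45 is untouched.
19:00-19:45 is untouched.

10:15-10:45, 13:15-13:30, 14:15-14:45, 18:30-18:45, 19:00-19:45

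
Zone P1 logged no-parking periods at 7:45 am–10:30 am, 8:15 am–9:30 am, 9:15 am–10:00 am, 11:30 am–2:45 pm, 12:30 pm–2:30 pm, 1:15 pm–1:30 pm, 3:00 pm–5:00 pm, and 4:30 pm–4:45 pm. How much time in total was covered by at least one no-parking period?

Merged: 7:45 am–10:30 am, 11:30 am–2:45 pm, 3:00 pm–5:00 pm.
Lengths: 2 h 45 min + 3 h 15 min + 2 h = 8 h.

8 h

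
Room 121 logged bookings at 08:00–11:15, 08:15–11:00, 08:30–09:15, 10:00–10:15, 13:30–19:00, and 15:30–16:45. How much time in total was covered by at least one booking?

Merged: 08:00–11:15, 13:30–19:00.
Lengths: 3 h 15 min + 5 h 30 min = 8 h 45 min.

8 h 45 min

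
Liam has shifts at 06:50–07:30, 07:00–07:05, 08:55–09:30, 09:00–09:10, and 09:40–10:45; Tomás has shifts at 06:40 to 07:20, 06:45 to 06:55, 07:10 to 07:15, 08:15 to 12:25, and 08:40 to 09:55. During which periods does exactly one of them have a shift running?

06:40–06:50, 07:20–07:30, 08:15–08:55, 09:30–09:40, 10:45–12:25

First set merges to 06:50–07:30, 08:55–09:30, 09:40–10:45.
Second set merges to 06:40–07:20, 08:15–12:25.
A \ B = 07:20–07:30.
B \ A = 06:40–06:50, 08:15–08:55, 09:30–09:40, 10:45–12:25.
Union of the two gives the symmetric difference.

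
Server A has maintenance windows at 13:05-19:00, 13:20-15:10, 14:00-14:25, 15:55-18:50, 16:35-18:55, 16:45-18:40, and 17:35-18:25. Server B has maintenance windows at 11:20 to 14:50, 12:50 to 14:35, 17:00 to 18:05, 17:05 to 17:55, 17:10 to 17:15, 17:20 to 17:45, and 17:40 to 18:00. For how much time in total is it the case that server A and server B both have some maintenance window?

A, merged: 13:05–19:00.
B, merged: 11:20–14:50, 17:00–18:05.
A ∩ B = 13:05–14:50, 17:00–18:05.
Total: 1 h 45 min + 1 h 5 min = 2 h 50 min.

2 h 50 min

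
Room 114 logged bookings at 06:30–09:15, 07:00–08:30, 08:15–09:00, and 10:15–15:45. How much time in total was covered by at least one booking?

Merged: 06:30-09:15, 10:15-15:45.
Lengths: 2 h 45 min + 5 h 30 min = 8 h 15 min.

8 h 15 min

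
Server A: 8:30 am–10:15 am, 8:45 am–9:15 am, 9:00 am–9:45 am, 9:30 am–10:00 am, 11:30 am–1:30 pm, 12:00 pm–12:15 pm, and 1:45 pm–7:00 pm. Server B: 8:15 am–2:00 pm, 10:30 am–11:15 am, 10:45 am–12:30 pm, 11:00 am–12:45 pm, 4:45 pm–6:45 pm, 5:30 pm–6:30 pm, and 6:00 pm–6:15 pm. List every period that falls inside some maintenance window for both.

8:30 am–10:15 am, 11:30 am–1:30 pm, 1:45 pm–2:00 pm, 4:45 pm–6:45 pm

First set merges to 8:30 am–10:15 am, 11:30 am–1:30 pm, 1:45 pm–7:00 pm.
Second set merges to 8:15 am–2:00 pm, 4:45 pm–6:45 pm.
8:30 am–10:15 am meets the second set on 8:30 am–10:15 am.
11:30 am–1:30 pm meets the second set on 11:30 am–1:30 pm.
1:45 pm–7:00 pm meets the second set on 1:45 pm–2:00 pm, 4:45 pm–6:45 pm.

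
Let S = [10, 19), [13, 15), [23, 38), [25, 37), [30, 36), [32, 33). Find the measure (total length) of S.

Merged: [10, 19), [23, 38).
Lengths: 9 + 15 = 24.

24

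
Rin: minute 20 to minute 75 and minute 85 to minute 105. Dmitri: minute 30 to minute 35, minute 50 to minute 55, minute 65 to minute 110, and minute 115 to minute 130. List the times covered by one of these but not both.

minute 20 to minute 30, minute 35 to minute 50, minute 55 to minute 65, minute 75 to minute 85, minute 105 to minute 110, minute 115 to minute 130

A \ B = minute 20 to minute 30, minute 35 to minute 50, minute 55 to minute 65.
B \ A = minute 75 to minute 85, minute 105 to minute 110, minute 115 to minute 130.
Union of the two gives the symmetric difference.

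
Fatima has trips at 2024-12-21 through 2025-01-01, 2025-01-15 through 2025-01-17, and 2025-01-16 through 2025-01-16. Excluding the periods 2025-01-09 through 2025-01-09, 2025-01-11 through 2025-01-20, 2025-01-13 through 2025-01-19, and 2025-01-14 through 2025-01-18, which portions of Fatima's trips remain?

A, merged: 2024-12-21 through 2025-01-01, 2025-01-15 through 2025-01-17.
B, merged: 2025-01-09 through 2025-01-09, 2025-01-11 through 2025-01-20.
2024-12-21 through 2025-01-01: no B overlap → unchanged.
2025-01-15 through 2025-01-17: fully covered by B → removed.

2024-12-21 through 2025-01-01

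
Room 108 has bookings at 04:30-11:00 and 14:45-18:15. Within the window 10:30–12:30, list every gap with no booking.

11:00-12:30

The merged coverage is 04:30-11:00, 14:45-18:15.
Complement within 10:30-12:30: 11:00-12:30.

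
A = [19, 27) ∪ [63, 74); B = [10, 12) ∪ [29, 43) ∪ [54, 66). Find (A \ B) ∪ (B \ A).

[10, 12) ∪ [19, 27) ∪ [29, 43) ∪ [54, 63) ∪ [66, 74)

A \ B = [19, 27), [66, 74).
B \ A = [10, 12), [29, 43), [54, 63).
Union of the two gives the symmetric difference.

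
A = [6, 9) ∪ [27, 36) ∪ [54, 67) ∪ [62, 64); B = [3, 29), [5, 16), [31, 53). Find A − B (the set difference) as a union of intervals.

[29, 31) ∪ [54, 67)

First set merges to [6, 9), [27, 36), [54, 67).
Second set merges to [3, 29), [31, 53).
[6, 9): fully covered by B → removed.
[27, 36) minus B → [29, 31).
[54, 67): no B overlap → unchanged.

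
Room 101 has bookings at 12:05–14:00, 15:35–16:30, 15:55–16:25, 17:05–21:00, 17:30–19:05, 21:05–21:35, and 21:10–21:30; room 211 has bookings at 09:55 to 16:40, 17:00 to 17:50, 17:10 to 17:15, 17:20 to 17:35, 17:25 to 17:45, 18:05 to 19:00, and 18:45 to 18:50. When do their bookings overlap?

A, merged: 12:05-14:00, 15:35-16:30, 17:05-21:00, 21:05-21:35.
B, merged: 09:55-16:40, 17:00-17:50, 18:05-19:00.
12:05-14:00 overlaps B on 12:05-14:00.
15:35-16:30 overlaps B on 15:35-16:30.
17:05-21:00 overlaps B on 17:05-17:50, 18:05-19:00.
21:05-21:35 falls entirely outside B.

12:05-14:00, 15:35-16:30, 17:05-17:50, 18:05-19:00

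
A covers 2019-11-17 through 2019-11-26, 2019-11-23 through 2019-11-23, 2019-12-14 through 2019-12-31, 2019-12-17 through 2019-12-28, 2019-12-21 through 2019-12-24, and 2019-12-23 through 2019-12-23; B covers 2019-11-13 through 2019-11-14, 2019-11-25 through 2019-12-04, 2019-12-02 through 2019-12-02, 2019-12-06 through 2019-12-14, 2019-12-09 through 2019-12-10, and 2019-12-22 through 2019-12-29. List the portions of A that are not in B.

First set merges to 2019-11-17 through 2019-11-26, 2019-12-14 through 2019-12-31.
Second set merges to 2019-11-13 through 2019-11-14, 2019-11-25 through 2019-12-04, 2019-12-06 through 2019-12-14, 2019-12-22 through 2019-12-29.
2019-11-17 through 2019-11-26 \ B = 2019-11-17 through 2019-11-24.
2019-12-14 through 2019-12-31 \ B = 2019-12-15 through 2019-12-21, 2019-12-30 through 2019-12-31.

2019-11-17 through 2019-11-24, 2019-12-15 through 2019-12-21, 2019-12-30 through 2019-12-31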